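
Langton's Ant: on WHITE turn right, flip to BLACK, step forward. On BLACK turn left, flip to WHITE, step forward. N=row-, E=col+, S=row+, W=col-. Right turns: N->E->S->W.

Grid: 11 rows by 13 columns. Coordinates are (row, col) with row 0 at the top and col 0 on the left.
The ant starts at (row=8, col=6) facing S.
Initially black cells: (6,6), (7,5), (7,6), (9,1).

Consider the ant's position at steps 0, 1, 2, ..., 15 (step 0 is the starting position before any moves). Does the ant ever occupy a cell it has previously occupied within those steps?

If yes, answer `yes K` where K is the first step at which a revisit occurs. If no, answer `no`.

Step 1: on WHITE (8,6): turn R to W, flip to black, move to (8,5). |black|=5 — new cell
Step 2: on WHITE (8,5): turn R to N, flip to black, move to (7,5). |black|=6 — new cell
Step 3: on BLACK (7,5): turn L to W, flip to white, move to (7,4). |black|=5 — new cell
Step 4: on WHITE (7,4): turn R to N, flip to black, move to (6,4). |black|=6 — new cell
Step 5: on WHITE (6,4): turn R to E, flip to black, move to (6,5). |black|=7 — new cell
Step 6: on WHITE (6,5): turn R to S, flip to black, move to (7,5). |black|=8 — REVISIT

Answer: yes 6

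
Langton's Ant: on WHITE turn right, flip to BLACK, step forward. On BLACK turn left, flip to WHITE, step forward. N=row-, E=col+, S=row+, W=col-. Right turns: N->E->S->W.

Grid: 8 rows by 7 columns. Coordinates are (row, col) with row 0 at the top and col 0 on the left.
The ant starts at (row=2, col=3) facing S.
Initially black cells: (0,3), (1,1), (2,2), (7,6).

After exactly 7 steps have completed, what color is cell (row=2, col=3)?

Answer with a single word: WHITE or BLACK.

Answer: BLACK

Derivation:
Step 1: on WHITE (2,3): turn R to W, flip to black, move to (2,2). |black|=5
Step 2: on BLACK (2,2): turn L to S, flip to white, move to (3,2). |black|=4
Step 3: on WHITE (3,2): turn R to W, flip to black, move to (3,1). |black|=5
Step 4: on WHITE (3,1): turn R to N, flip to black, move to (2,1). |black|=6
Step 5: on WHITE (2,1): turn R to E, flip to black, move to (2,2). |black|=7
Step 6: on WHITE (2,2): turn R to S, flip to black, move to (3,2). |black|=8
Step 7: on BLACK (3,2): turn L to E, flip to white, move to (3,3). |black|=7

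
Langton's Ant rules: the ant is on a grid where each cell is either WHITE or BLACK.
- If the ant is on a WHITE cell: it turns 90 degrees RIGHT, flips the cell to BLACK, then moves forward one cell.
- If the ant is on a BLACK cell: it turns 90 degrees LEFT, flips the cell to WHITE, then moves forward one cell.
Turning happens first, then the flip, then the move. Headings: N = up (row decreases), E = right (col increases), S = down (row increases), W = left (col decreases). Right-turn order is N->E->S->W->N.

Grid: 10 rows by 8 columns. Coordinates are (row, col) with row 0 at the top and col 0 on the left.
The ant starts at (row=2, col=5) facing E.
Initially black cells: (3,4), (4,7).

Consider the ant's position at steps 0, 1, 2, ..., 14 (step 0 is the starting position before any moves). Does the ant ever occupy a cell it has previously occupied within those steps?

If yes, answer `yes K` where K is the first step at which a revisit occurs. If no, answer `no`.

Step 1: on WHITE (2,5): turn R to S, flip to black, move to (3,5). |black|=3 — new cell
Step 2: on WHITE (3,5): turn R to W, flip to black, move to (3,4). |black|=4 — new cell
Step 3: on BLACK (3,4): turn L to S, flip to white, move to (4,4). |black|=3 — new cell
Step 4: on WHITE (4,4): turn R to W, flip to black, move to (4,3). |black|=4 — new cell
Step 5: on WHITE (4,3): turn R to N, flip to black, move to (3,3). |black|=5 — new cell
Step 6: on WHITE (3,3): turn R to E, flip to black, move to (3,4). |black|=6 — REVISIT

Answer: yes 6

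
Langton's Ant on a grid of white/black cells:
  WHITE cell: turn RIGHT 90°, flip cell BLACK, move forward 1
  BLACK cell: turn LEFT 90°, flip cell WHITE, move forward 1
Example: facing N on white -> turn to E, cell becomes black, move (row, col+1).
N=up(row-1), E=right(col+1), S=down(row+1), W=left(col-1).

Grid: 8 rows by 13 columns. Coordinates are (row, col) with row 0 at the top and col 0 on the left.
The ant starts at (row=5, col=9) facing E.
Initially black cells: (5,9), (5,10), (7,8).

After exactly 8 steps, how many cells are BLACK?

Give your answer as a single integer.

Answer: 7

Derivation:
Step 1: on BLACK (5,9): turn L to N, flip to white, move to (4,9). |black|=2
Step 2: on WHITE (4,9): turn R to E, flip to black, move to (4,10). |black|=3
Step 3: on WHITE (4,10): turn R to S, flip to black, move to (5,10). |black|=4
Step 4: on BLACK (5,10): turn L to E, flip to white, move to (5,11). |black|=3
Step 5: on WHITE (5,11): turn R to S, flip to black, move to (6,11). |black|=4
Step 6: on WHITE (6,11): turn R to W, flip to black, move to (6,10). |black|=5
Step 7: on WHITE (6,10): turn R to N, flip to black, move to (5,10). |black|=6
Step 8: on WHITE (5,10): turn R to E, flip to black, move to (5,11). |black|=7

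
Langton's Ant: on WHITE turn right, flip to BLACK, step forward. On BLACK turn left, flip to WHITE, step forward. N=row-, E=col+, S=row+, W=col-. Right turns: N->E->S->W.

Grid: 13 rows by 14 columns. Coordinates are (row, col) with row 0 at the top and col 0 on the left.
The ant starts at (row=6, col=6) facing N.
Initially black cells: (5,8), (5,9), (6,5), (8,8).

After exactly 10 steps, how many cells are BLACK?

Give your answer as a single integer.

Answer: 10

Derivation:
Step 1: on WHITE (6,6): turn R to E, flip to black, move to (6,7). |black|=5
Step 2: on WHITE (6,7): turn R to S, flip to black, move to (7,7). |black|=6
Step 3: on WHITE (7,7): turn R to W, flip to black, move to (7,6). |black|=7
Step 4: on WHITE (7,6): turn R to N, flip to black, move to (6,6). |black|=8
Step 5: on BLACK (6,6): turn L to W, flip to white, move to (6,5). |black|=7
Step 6: on BLACK (6,5): turn L to S, flip to white, move to (7,5). |black|=6
Step 7: on WHITE (7,5): turn R to W, flip to black, move to (7,4). |black|=7
Step 8: on WHITE (7,4): turn R to N, flip to black, move to (6,4). |black|=8
Step 9: on WHITE (6,4): turn R to E, flip to black, move to (6,5). |black|=9
Step 10: on WHITE (6,5): turn R to S, flip to black, move to (7,5). |black|=10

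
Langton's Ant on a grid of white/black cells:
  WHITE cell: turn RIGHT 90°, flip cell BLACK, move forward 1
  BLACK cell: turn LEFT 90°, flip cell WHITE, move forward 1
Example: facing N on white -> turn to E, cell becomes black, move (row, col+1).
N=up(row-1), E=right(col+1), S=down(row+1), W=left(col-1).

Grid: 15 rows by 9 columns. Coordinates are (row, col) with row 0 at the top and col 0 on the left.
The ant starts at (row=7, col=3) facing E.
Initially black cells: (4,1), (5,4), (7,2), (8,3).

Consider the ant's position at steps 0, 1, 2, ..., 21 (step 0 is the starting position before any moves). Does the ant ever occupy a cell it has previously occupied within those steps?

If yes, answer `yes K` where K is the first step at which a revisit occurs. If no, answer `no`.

Answer: yes 5

Derivation:
Step 1: on WHITE (7,3): turn R to S, flip to black, move to (8,3). |black|=5 — new cell
Step 2: on BLACK (8,3): turn L to E, flip to white, move to (8,4). |black|=4 — new cell
Step 3: on WHITE (8,4): turn R to S, flip to black, move to (9,4). |black|=5 — new cell
Step 4: on WHITE (9,4): turn R to W, flip to black, move to (9,3). |black|=6 — new cell
Step 5: on WHITE (9,3): turn R to N, flip to black, move to (8,3). |black|=7 — REVISIT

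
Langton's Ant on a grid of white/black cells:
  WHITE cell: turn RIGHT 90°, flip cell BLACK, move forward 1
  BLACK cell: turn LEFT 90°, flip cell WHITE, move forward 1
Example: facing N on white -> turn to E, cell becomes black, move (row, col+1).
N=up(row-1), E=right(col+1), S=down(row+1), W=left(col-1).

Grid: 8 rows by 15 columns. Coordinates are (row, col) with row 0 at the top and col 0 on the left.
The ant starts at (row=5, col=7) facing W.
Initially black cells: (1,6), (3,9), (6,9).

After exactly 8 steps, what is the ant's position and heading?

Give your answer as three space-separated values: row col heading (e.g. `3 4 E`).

Step 1: on WHITE (5,7): turn R to N, flip to black, move to (4,7). |black|=4
Step 2: on WHITE (4,7): turn R to E, flip to black, move to (4,8). |black|=5
Step 3: on WHITE (4,8): turn R to S, flip to black, move to (5,8). |black|=6
Step 4: on WHITE (5,8): turn R to W, flip to black, move to (5,7). |black|=7
Step 5: on BLACK (5,7): turn L to S, flip to white, move to (6,7). |black|=6
Step 6: on WHITE (6,7): turn R to W, flip to black, move to (6,6). |black|=7
Step 7: on WHITE (6,6): turn R to N, flip to black, move to (5,6). |black|=8
Step 8: on WHITE (5,6): turn R to E, flip to black, move to (5,7). |black|=9

Answer: 5 7 E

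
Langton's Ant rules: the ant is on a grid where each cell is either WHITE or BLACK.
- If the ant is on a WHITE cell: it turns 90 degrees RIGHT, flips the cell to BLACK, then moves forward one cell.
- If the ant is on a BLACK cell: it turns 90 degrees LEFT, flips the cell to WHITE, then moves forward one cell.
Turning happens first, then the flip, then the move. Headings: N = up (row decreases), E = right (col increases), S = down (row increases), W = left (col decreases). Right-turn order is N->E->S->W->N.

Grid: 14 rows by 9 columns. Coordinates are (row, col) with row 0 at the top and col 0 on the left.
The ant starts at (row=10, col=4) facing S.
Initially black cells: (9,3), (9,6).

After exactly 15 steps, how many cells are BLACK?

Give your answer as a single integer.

Step 1: on WHITE (10,4): turn R to W, flip to black, move to (10,3). |black|=3
Step 2: on WHITE (10,3): turn R to N, flip to black, move to (9,3). |black|=4
Step 3: on BLACK (9,3): turn L to W, flip to white, move to (9,2). |black|=3
Step 4: on WHITE (9,2): turn R to N, flip to black, move to (8,2). |black|=4
Step 5: on WHITE (8,2): turn R to E, flip to black, move to (8,3). |black|=5
Step 6: on WHITE (8,3): turn R to S, flip to black, move to (9,3). |black|=6
Step 7: on WHITE (9,3): turn R to W, flip to black, move to (9,2). |black|=7
Step 8: on BLACK (9,2): turn L to S, flip to white, move to (10,2). |black|=6
Step 9: on WHITE (10,2): turn R to W, flip to black, move to (10,1). |black|=7
Step 10: on WHITE (10,1): turn R to N, flip to black, move to (9,1). |black|=8
Step 11: on WHITE (9,1): turn R to E, flip to black, move to (9,2). |black|=9
Step 12: on WHITE (9,2): turn R to S, flip to black, move to (10,2). |black|=10
Step 13: on BLACK (10,2): turn L to E, flip to white, move to (10,3). |black|=9
Step 14: on BLACK (10,3): turn L to N, flip to white, move to (9,3). |black|=8
Step 15: on BLACK (9,3): turn L to W, flip to white, move to (9,2). |black|=7

Answer: 7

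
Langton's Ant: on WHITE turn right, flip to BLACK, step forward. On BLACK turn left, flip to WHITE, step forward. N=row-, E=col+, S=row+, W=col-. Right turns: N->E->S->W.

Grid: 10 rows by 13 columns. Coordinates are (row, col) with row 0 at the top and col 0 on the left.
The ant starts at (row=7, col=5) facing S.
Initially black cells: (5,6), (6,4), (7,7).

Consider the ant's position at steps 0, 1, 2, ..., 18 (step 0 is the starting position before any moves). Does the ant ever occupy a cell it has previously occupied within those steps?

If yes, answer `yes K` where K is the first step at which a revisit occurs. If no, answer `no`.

Answer: yes 6

Derivation:
Step 1: on WHITE (7,5): turn R to W, flip to black, move to (7,4). |black|=4 — new cell
Step 2: on WHITE (7,4): turn R to N, flip to black, move to (6,4). |black|=5 — new cell
Step 3: on BLACK (6,4): turn L to W, flip to white, move to (6,3). |black|=4 — new cell
Step 4: on WHITE (6,3): turn R to N, flip to black, move to (5,3). |black|=5 — new cell
Step 5: on WHITE (5,3): turn R to E, flip to black, move to (5,4). |black|=6 — new cell
Step 6: on WHITE (5,4): turn R to S, flip to black, move to (6,4). |black|=7 — REVISIT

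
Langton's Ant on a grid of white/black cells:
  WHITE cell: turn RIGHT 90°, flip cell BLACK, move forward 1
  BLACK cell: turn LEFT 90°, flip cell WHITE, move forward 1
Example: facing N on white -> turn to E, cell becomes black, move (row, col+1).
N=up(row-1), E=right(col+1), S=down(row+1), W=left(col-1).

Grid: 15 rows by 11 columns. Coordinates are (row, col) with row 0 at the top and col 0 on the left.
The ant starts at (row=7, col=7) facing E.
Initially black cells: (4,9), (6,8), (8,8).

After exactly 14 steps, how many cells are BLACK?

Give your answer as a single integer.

Step 1: on WHITE (7,7): turn R to S, flip to black, move to (8,7). |black|=4
Step 2: on WHITE (8,7): turn R to W, flip to black, move to (8,6). |black|=5
Step 3: on WHITE (8,6): turn R to N, flip to black, move to (7,6). |black|=6
Step 4: on WHITE (7,6): turn R to E, flip to black, move to (7,7). |black|=7
Step 5: on BLACK (7,7): turn L to N, flip to white, move to (6,7). |black|=6
Step 6: on WHITE (6,7): turn R to E, flip to black, move to (6,8). |black|=7
Step 7: on BLACK (6,8): turn L to N, flip to white, move to (5,8). |black|=6
Step 8: on WHITE (5,8): turn R to E, flip to black, move to (5,9). |black|=7
Step 9: on WHITE (5,9): turn R to S, flip to black, move to (6,9). |black|=8
Step 10: on WHITE (6,9): turn R to W, flip to black, move to (6,8). |black|=9
Step 11: on WHITE (6,8): turn R to N, flip to black, move to (5,8). |black|=10
Step 12: on BLACK (5,8): turn L to W, flip to white, move to (5,7). |black|=9
Step 13: on WHITE (5,7): turn R to N, flip to black, move to (4,7). |black|=10
Step 14: on WHITE (4,7): turn R to E, flip to black, move to (4,8). |black|=11

Answer: 11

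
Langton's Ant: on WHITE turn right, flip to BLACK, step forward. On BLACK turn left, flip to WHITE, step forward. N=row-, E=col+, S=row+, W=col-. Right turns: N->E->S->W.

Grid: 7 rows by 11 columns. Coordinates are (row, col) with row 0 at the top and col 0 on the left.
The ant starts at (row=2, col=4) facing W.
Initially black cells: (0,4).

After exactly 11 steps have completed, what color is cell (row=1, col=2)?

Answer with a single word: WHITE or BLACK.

Step 1: on WHITE (2,4): turn R to N, flip to black, move to (1,4). |black|=2
Step 2: on WHITE (1,4): turn R to E, flip to black, move to (1,5). |black|=3
Step 3: on WHITE (1,5): turn R to S, flip to black, move to (2,5). |black|=4
Step 4: on WHITE (2,5): turn R to W, flip to black, move to (2,4). |black|=5
Step 5: on BLACK (2,4): turn L to S, flip to white, move to (3,4). |black|=4
Step 6: on WHITE (3,4): turn R to W, flip to black, move to (3,3). |black|=5
Step 7: on WHITE (3,3): turn R to N, flip to black, move to (2,3). |black|=6
Step 8: on WHITE (2,3): turn R to E, flip to black, move to (2,4). |black|=7
Step 9: on WHITE (2,4): turn R to S, flip to black, move to (3,4). |black|=8
Step 10: on BLACK (3,4): turn L to E, flip to white, move to (3,5). |black|=7
Step 11: on WHITE (3,5): turn R to S, flip to black, move to (4,5). |black|=8

Answer: WHITE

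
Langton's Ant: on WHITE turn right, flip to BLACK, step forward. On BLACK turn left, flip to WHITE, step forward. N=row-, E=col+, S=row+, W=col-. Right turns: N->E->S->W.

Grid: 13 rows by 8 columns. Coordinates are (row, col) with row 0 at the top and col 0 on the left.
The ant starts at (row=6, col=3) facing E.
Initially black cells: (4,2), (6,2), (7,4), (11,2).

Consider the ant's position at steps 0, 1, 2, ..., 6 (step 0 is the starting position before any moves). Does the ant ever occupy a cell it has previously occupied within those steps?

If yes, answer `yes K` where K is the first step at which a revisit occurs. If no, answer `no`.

Answer: no

Derivation:
Step 1: on WHITE (6,3): turn R to S, flip to black, move to (7,3). |black|=5 — new cell
Step 2: on WHITE (7,3): turn R to W, flip to black, move to (7,2). |black|=6 — new cell
Step 3: on WHITE (7,2): turn R to N, flip to black, move to (6,2). |black|=7 — new cell
Step 4: on BLACK (6,2): turn L to W, flip to white, move to (6,1). |black|=6 — new cell
Step 5: on WHITE (6,1): turn R to N, flip to black, move to (5,1). |black|=7 — new cell
Step 6: on WHITE (5,1): turn R to E, flip to black, move to (5,2). |black|=8 — new cell
No revisit within 6 steps.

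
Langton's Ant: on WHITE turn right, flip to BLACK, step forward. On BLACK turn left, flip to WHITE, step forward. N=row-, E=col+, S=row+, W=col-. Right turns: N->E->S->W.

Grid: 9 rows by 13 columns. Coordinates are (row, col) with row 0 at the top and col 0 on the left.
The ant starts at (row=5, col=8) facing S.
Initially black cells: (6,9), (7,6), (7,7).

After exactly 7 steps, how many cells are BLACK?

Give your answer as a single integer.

Answer: 6

Derivation:
Step 1: on WHITE (5,8): turn R to W, flip to black, move to (5,7). |black|=4
Step 2: on WHITE (5,7): turn R to N, flip to black, move to (4,7). |black|=5
Step 3: on WHITE (4,7): turn R to E, flip to black, move to (4,8). |black|=6
Step 4: on WHITE (4,8): turn R to S, flip to black, move to (5,8). |black|=7
Step 5: on BLACK (5,8): turn L to E, flip to white, move to (5,9). |black|=6
Step 6: on WHITE (5,9): turn R to S, flip to black, move to (6,9). |black|=7
Step 7: on BLACK (6,9): turn L to E, flip to white, move to (6,10). |black|=6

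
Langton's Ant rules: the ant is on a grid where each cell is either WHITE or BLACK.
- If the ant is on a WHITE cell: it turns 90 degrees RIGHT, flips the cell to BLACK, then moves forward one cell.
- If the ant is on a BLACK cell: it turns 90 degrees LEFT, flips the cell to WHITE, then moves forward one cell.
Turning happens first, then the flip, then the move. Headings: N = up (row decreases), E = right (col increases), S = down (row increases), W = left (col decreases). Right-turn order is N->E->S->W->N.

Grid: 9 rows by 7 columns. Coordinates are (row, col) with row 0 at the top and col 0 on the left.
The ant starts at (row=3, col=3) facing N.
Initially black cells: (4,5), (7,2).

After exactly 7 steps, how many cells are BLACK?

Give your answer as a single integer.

Answer: 7

Derivation:
Step 1: on WHITE (3,3): turn R to E, flip to black, move to (3,4). |black|=3
Step 2: on WHITE (3,4): turn R to S, flip to black, move to (4,4). |black|=4
Step 3: on WHITE (4,4): turn R to W, flip to black, move to (4,3). |black|=5
Step 4: on WHITE (4,3): turn R to N, flip to black, move to (3,3). |black|=6
Step 5: on BLACK (3,3): turn L to W, flip to white, move to (3,2). |black|=5
Step 6: on WHITE (3,2): turn R to N, flip to black, move to (2,2). |black|=6
Step 7: on WHITE (2,2): turn R to E, flip to black, move to (2,3). |black|=7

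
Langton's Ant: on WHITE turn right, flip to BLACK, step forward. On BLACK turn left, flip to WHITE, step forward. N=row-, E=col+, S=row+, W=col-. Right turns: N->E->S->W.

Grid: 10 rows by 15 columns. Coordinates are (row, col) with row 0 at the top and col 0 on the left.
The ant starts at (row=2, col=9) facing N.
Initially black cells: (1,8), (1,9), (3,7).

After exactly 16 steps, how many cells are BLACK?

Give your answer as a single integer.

Step 1: on WHITE (2,9): turn R to E, flip to black, move to (2,10). |black|=4
Step 2: on WHITE (2,10): turn R to S, flip to black, move to (3,10). |black|=5
Step 3: on WHITE (3,10): turn R to W, flip to black, move to (3,9). |black|=6
Step 4: on WHITE (3,9): turn R to N, flip to black, move to (2,9). |black|=7
Step 5: on BLACK (2,9): turn L to W, flip to white, move to (2,8). |black|=6
Step 6: on WHITE (2,8): turn R to N, flip to black, move to (1,8). |black|=7
Step 7: on BLACK (1,8): turn L to W, flip to white, move to (1,7). |black|=6
Step 8: on WHITE (1,7): turn R to N, flip to black, move to (0,7). |black|=7
Step 9: on WHITE (0,7): turn R to E, flip to black, move to (0,8). |black|=8
Step 10: on WHITE (0,8): turn R to S, flip to black, move to (1,8). |black|=9
Step 11: on WHITE (1,8): turn R to W, flip to black, move to (1,7). |black|=10
Step 12: on BLACK (1,7): turn L to S, flip to white, move to (2,7). |black|=9
Step 13: on WHITE (2,7): turn R to W, flip to black, move to (2,6). |black|=10
Step 14: on WHITE (2,6): turn R to N, flip to black, move to (1,6). |black|=11
Step 15: on WHITE (1,6): turn R to E, flip to black, move to (1,7). |black|=12
Step 16: on WHITE (1,7): turn R to S, flip to black, move to (2,7). |black|=13

Answer: 13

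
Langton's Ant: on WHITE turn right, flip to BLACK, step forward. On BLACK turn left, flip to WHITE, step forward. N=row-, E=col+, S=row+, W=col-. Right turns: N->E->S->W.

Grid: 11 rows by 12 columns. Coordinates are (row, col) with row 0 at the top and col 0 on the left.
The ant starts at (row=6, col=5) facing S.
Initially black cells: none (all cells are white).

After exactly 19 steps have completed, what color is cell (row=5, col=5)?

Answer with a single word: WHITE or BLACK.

Step 1: on WHITE (6,5): turn R to W, flip to black, move to (6,4). |black|=1
Step 2: on WHITE (6,4): turn R to N, flip to black, move to (5,4). |black|=2
Step 3: on WHITE (5,4): turn R to E, flip to black, move to (5,5). |black|=3
Step 4: on WHITE (5,5): turn R to S, flip to black, move to (6,5). |black|=4
Step 5: on BLACK (6,5): turn L to E, flip to white, move to (6,6). |black|=3
Step 6: on WHITE (6,6): turn R to S, flip to black, move to (7,6). |black|=4
Step 7: on WHITE (7,6): turn R to W, flip to black, move to (7,5). |black|=5
Step 8: on WHITE (7,5): turn R to N, flip to black, move to (6,5). |black|=6
Step 9: on WHITE (6,5): turn R to E, flip to black, move to (6,6). |black|=7
Step 10: on BLACK (6,6): turn L to N, flip to white, move to (5,6). |black|=6
Step 11: on WHITE (5,6): turn R to E, flip to black, move to (5,7). |black|=7
Step 12: on WHITE (5,7): turn R to S, flip to black, move to (6,7). |black|=8
Step 13: on WHITE (6,7): turn R to W, flip to black, move to (6,6). |black|=9
Step 14: on WHITE (6,6): turn R to N, flip to black, move to (5,6). |black|=10
Step 15: on BLACK (5,6): turn L to W, flip to white, move to (5,5). |black|=9
Step 16: on BLACK (5,5): turn L to S, flip to white, move to (6,5). |black|=8
Step 17: on BLACK (6,5): turn L to E, flip to white, move to (6,6). |black|=7
Step 18: on BLACK (6,6): turn L to N, flip to white, move to (5,6). |black|=6
Step 19: on WHITE (5,6): turn R to E, flip to black, move to (5,7). |black|=7

Answer: WHITE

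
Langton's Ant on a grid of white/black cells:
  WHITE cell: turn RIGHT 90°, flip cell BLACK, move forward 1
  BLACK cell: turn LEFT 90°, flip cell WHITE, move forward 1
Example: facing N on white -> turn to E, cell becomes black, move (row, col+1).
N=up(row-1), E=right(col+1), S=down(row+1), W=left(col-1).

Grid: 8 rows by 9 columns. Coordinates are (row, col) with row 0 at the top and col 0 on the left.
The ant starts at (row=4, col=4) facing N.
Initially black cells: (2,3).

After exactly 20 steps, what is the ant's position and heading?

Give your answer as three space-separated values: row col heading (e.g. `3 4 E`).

Answer: 6 2 S

Derivation:
Step 1: on WHITE (4,4): turn R to E, flip to black, move to (4,5). |black|=2
Step 2: on WHITE (4,5): turn R to S, flip to black, move to (5,5). |black|=3
Step 3: on WHITE (5,5): turn R to W, flip to black, move to (5,4). |black|=4
Step 4: on WHITE (5,4): turn R to N, flip to black, move to (4,4). |black|=5
Step 5: on BLACK (4,4): turn L to W, flip to white, move to (4,3). |black|=4
Step 6: on WHITE (4,3): turn R to N, flip to black, move to (3,3). |black|=5
Step 7: on WHITE (3,3): turn R to E, flip to black, move to (3,4). |black|=6
Step 8: on WHITE (3,4): turn R to S, flip to black, move to (4,4). |black|=7
Step 9: on WHITE (4,4): turn R to W, flip to black, move to (4,3). |black|=8
Step 10: on BLACK (4,3): turn L to S, flip to white, move to (5,3). |black|=7
Step 11: on WHITE (5,3): turn R to W, flip to black, move to (5,2). |black|=8
Step 12: on WHITE (5,2): turn R to N, flip to black, move to (4,2). |black|=9
Step 13: on WHITE (4,2): turn R to E, flip to black, move to (4,3). |black|=10
Step 14: on WHITE (4,3): turn R to S, flip to black, move to (5,3). |black|=11
Step 15: on BLACK (5,3): turn L to E, flip to white, move to (5,4). |black|=10
Step 16: on BLACK (5,4): turn L to N, flip to white, move to (4,4). |black|=9
Step 17: on BLACK (4,4): turn L to W, flip to white, move to (4,3). |black|=8
Step 18: on BLACK (4,3): turn L to S, flip to white, move to (5,3). |black|=7
Step 19: on WHITE (5,3): turn R to W, flip to black, move to (5,2). |black|=8
Step 20: on BLACK (5,2): turn L to S, flip to white, move to (6,2). |black|=7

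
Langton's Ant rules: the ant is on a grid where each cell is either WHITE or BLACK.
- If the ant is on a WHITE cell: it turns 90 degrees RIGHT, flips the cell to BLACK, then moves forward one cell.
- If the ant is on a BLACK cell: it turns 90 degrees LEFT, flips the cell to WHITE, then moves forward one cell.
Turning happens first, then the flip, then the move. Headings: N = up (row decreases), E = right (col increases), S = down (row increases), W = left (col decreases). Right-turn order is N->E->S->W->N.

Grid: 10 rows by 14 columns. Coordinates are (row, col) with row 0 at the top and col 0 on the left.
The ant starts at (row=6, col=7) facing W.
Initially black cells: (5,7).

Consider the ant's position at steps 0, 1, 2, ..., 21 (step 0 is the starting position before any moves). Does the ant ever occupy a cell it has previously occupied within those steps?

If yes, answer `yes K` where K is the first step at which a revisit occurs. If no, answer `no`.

Step 1: on WHITE (6,7): turn R to N, flip to black, move to (5,7). |black|=2 — new cell
Step 2: on BLACK (5,7): turn L to W, flip to white, move to (5,6). |black|=1 — new cell
Step 3: on WHITE (5,6): turn R to N, flip to black, move to (4,6). |black|=2 — new cell
Step 4: on WHITE (4,6): turn R to E, flip to black, move to (4,7). |black|=3 — new cell
Step 5: on WHITE (4,7): turn R to S, flip to black, move to (5,7). |black|=4 — REVISIT

Answer: yes 5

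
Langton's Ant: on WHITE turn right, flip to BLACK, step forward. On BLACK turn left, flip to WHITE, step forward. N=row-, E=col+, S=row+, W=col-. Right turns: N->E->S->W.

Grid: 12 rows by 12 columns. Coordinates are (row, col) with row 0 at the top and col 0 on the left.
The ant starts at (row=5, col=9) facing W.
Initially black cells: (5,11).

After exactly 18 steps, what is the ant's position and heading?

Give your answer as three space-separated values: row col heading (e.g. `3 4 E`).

Step 1: on WHITE (5,9): turn R to N, flip to black, move to (4,9). |black|=2
Step 2: on WHITE (4,9): turn R to E, flip to black, move to (4,10). |black|=3
Step 3: on WHITE (4,10): turn R to S, flip to black, move to (5,10). |black|=4
Step 4: on WHITE (5,10): turn R to W, flip to black, move to (5,9). |black|=5
Step 5: on BLACK (5,9): turn L to S, flip to white, move to (6,9). |black|=4
Step 6: on WHITE (6,9): turn R to W, flip to black, move to (6,8). |black|=5
Step 7: on WHITE (6,8): turn R to N, flip to black, move to (5,8). |black|=6
Step 8: on WHITE (5,8): turn R to E, flip to black, move to (5,9). |black|=7
Step 9: on WHITE (5,9): turn R to S, flip to black, move to (6,9). |black|=8
Step 10: on BLACK (6,9): turn L to E, flip to white, move to (6,10). |black|=7
Step 11: on WHITE (6,10): turn R to S, flip to black, move to (7,10). |black|=8
Step 12: on WHITE (7,10): turn R to W, flip to black, move to (7,9). |black|=9
Step 13: on WHITE (7,9): turn R to N, flip to black, move to (6,9). |black|=10
Step 14: on WHITE (6,9): turn R to E, flip to black, move to (6,10). |black|=11
Step 15: on BLACK (6,10): turn L to N, flip to white, move to (5,10). |black|=10
Step 16: on BLACK (5,10): turn L to W, flip to white, move to (5,9). |black|=9
Step 17: on BLACK (5,9): turn L to S, flip to white, move to (6,9). |black|=8
Step 18: on BLACK (6,9): turn L to E, flip to white, move to (6,10). |black|=7

Answer: 6 10 E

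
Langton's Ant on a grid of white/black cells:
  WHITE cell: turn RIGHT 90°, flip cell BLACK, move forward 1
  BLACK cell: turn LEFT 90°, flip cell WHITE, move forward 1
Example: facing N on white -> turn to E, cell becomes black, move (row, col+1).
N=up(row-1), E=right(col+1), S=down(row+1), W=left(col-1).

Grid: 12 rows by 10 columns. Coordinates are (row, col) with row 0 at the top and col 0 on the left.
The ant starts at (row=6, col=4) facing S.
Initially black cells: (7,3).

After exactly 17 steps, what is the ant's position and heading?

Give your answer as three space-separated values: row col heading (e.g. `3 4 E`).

Answer: 6 5 E

Derivation:
Step 1: on WHITE (6,4): turn R to W, flip to black, move to (6,3). |black|=2
Step 2: on WHITE (6,3): turn R to N, flip to black, move to (5,3). |black|=3
Step 3: on WHITE (5,3): turn R to E, flip to black, move to (5,4). |black|=4
Step 4: on WHITE (5,4): turn R to S, flip to black, move to (6,4). |black|=5
Step 5: on BLACK (6,4): turn L to E, flip to white, move to (6,5). |black|=4
Step 6: on WHITE (6,5): turn R to S, flip to black, move to (7,5). |black|=5
Step 7: on WHITE (7,5): turn R to W, flip to black, move to (7,4). |black|=6
Step 8: on WHITE (7,4): turn R to N, flip to black, move to (6,4). |black|=7
Step 9: on WHITE (6,4): turn R to E, flip to black, move to (6,5). |black|=8
Step 10: on BLACK (6,5): turn L to N, flip to white, move to (5,5). |black|=7
Step 11: on WHITE (5,5): turn R to E, flip to black, move to (5,6). |black|=8
Step 12: on WHITE (5,6): turn R to S, flip to black, move to (6,6). |black|=9
Step 13: on WHITE (6,6): turn R to W, flip to black, move to (6,5). |black|=10
Step 14: on WHITE (6,5): turn R to N, flip to black, move to (5,5). |black|=11
Step 15: on BLACK (5,5): turn L to W, flip to white, move to (5,4). |black|=10
Step 16: on BLACK (5,4): turn L to S, flip to white, move to (6,4). |black|=9
Step 17: on BLACK (6,4): turn L to E, flip to white, move to (6,5). |black|=8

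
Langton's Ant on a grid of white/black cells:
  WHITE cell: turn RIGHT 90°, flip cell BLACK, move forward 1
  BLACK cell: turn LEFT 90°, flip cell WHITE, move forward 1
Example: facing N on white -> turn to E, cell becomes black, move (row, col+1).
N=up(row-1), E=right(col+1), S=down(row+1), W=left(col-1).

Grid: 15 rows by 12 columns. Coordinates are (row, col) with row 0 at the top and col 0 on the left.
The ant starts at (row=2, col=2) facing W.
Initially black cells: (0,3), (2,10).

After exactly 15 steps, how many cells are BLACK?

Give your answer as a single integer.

Answer: 11

Derivation:
Step 1: on WHITE (2,2): turn R to N, flip to black, move to (1,2). |black|=3
Step 2: on WHITE (1,2): turn R to E, flip to black, move to (1,3). |black|=4
Step 3: on WHITE (1,3): turn R to S, flip to black, move to (2,3). |black|=5
Step 4: on WHITE (2,3): turn R to W, flip to black, move to (2,2). |black|=6
Step 5: on BLACK (2,2): turn L to S, flip to white, move to (3,2). |black|=5
Step 6: on WHITE (3,2): turn R to W, flip to black, move to (3,1). |black|=6
Step 7: on WHITE (3,1): turn R to N, flip to black, move to (2,1). |black|=7
Step 8: on WHITE (2,1): turn R to E, flip to black, move to (2,2). |black|=8
Step 9: on WHITE (2,2): turn R to S, flip to black, move to (3,2). |black|=9
Step 10: on BLACK (3,2): turn L to E, flip to white, move to (3,3). |black|=8
Step 11: on WHITE (3,3): turn R to S, flip to black, move to (4,3). |black|=9
Step 12: on WHITE (4,3): turn R to W, flip to black, move to (4,2). |black|=10
Step 13: on WHITE (4,2): turn R to N, flip to black, move to (3,2). |black|=11
Step 14: on WHITE (3,2): turn R to E, flip to black, move to (3,3). |black|=12
Step 15: on BLACK (3,3): turn L to N, flip to white, move to (2,3). |black|=11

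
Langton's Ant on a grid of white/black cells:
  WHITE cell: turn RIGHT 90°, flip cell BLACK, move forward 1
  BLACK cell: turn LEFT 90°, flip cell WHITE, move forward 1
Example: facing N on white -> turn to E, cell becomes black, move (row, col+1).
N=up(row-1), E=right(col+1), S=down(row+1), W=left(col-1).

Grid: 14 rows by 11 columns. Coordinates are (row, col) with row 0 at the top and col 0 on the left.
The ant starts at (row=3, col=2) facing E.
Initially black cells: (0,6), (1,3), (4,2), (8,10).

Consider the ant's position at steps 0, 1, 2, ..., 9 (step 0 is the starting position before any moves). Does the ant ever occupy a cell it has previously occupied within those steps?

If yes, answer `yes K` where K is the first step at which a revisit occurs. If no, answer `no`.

Answer: yes 5

Derivation:
Step 1: on WHITE (3,2): turn R to S, flip to black, move to (4,2). |black|=5 — new cell
Step 2: on BLACK (4,2): turn L to E, flip to white, move to (4,3). |black|=4 — new cell
Step 3: on WHITE (4,3): turn R to S, flip to black, move to (5,3). |black|=5 — new cell
Step 4: on WHITE (5,3): turn R to W, flip to black, move to (5,2). |black|=6 — new cell
Step 5: on WHITE (5,2): turn R to N, flip to black, move to (4,2). |black|=7 — REVISIT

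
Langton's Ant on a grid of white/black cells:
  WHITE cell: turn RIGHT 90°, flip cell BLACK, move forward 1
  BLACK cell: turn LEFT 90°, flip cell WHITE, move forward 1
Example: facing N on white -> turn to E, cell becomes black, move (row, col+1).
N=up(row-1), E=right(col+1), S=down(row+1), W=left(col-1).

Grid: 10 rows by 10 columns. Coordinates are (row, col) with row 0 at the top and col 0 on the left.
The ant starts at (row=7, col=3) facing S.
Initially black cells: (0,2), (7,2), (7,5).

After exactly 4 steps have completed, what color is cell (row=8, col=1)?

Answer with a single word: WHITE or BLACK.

Answer: BLACK

Derivation:
Step 1: on WHITE (7,3): turn R to W, flip to black, move to (7,2). |black|=4
Step 2: on BLACK (7,2): turn L to S, flip to white, move to (8,2). |black|=3
Step 3: on WHITE (8,2): turn R to W, flip to black, move to (8,1). |black|=4
Step 4: on WHITE (8,1): turn R to N, flip to black, move to (7,1). |black|=5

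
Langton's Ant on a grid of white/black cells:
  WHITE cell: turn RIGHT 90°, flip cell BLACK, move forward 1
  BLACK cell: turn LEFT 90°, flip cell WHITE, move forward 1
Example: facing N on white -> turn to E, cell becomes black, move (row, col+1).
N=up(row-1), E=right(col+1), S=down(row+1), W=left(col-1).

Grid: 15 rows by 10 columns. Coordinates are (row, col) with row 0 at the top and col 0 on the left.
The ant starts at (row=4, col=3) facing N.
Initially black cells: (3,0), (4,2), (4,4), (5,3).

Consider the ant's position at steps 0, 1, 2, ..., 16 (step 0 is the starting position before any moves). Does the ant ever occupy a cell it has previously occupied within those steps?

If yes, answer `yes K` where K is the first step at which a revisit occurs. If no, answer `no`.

Step 1: on WHITE (4,3): turn R to E, flip to black, move to (4,4). |black|=5 — new cell
Step 2: on BLACK (4,4): turn L to N, flip to white, move to (3,4). |black|=4 — new cell
Step 3: on WHITE (3,4): turn R to E, flip to black, move to (3,5). |black|=5 — new cell
Step 4: on WHITE (3,5): turn R to S, flip to black, move to (4,5). |black|=6 — new cell
Step 5: on WHITE (4,5): turn R to W, flip to black, move to (4,4). |black|=7 — REVISIT

Answer: yes 5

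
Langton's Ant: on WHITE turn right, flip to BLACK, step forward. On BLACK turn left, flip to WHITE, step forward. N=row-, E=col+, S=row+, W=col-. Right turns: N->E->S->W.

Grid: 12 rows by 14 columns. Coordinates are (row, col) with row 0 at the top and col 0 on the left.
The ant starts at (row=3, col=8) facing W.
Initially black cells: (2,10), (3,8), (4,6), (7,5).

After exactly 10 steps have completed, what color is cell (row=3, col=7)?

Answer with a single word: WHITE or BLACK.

Answer: BLACK

Derivation:
Step 1: on BLACK (3,8): turn L to S, flip to white, move to (4,8). |black|=3
Step 2: on WHITE (4,8): turn R to W, flip to black, move to (4,7). |black|=4
Step 3: on WHITE (4,7): turn R to N, flip to black, move to (3,7). |black|=5
Step 4: on WHITE (3,7): turn R to E, flip to black, move to (3,8). |black|=6
Step 5: on WHITE (3,8): turn R to S, flip to black, move to (4,8). |black|=7
Step 6: on BLACK (4,8): turn L to E, flip to white, move to (4,9). |black|=6
Step 7: on WHITE (4,9): turn R to S, flip to black, move to (5,9). |black|=7
Step 8: on WHITE (5,9): turn R to W, flip to black, move to (5,8). |black|=8
Step 9: on WHITE (5,8): turn R to N, flip to black, move to (4,8). |black|=9
Step 10: on WHITE (4,8): turn R to E, flip to black, move to (4,9). |black|=10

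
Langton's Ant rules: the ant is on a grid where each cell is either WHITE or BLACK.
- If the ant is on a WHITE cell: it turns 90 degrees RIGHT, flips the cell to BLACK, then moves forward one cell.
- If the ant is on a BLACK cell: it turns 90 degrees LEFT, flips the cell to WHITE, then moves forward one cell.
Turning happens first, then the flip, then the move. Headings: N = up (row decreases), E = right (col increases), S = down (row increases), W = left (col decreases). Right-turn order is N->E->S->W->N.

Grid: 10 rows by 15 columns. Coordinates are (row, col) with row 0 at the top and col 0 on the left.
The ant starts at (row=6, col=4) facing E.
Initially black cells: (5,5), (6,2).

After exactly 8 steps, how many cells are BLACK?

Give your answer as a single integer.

Answer: 6

Derivation:
Step 1: on WHITE (6,4): turn R to S, flip to black, move to (7,4). |black|=3
Step 2: on WHITE (7,4): turn R to W, flip to black, move to (7,3). |black|=4
Step 3: on WHITE (7,3): turn R to N, flip to black, move to (6,3). |black|=5
Step 4: on WHITE (6,3): turn R to E, flip to black, move to (6,4). |black|=6
Step 5: on BLACK (6,4): turn L to N, flip to white, move to (5,4). |black|=5
Step 6: on WHITE (5,4): turn R to E, flip to black, move to (5,5). |black|=6
Step 7: on BLACK (5,5): turn L to N, flip to white, move to (4,5). |black|=5
Step 8: on WHITE (4,5): turn R to E, flip to black, move to (4,6). |black|=6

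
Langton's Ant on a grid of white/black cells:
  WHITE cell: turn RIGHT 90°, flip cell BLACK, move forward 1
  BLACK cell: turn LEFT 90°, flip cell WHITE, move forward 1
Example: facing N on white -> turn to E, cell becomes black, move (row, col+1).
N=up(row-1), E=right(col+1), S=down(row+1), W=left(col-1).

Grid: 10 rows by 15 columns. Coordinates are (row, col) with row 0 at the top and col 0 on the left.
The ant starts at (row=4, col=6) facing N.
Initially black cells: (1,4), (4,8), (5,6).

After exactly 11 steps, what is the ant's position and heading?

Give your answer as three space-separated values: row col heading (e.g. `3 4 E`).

Step 1: on WHITE (4,6): turn R to E, flip to black, move to (4,7). |black|=4
Step 2: on WHITE (4,7): turn R to S, flip to black, move to (5,7). |black|=5
Step 3: on WHITE (5,7): turn R to W, flip to black, move to (5,6). |black|=6
Step 4: on BLACK (5,6): turn L to S, flip to white, move to (6,6). |black|=5
Step 5: on WHITE (6,6): turn R to W, flip to black, move to (6,5). |black|=6
Step 6: on WHITE (6,5): turn R to N, flip to black, move to (5,5). |black|=7
Step 7: on WHITE (5,5): turn R to E, flip to black, move to (5,6). |black|=8
Step 8: on WHITE (5,6): turn R to S, flip to black, move to (6,6). |black|=9
Step 9: on BLACK (6,6): turn L to E, flip to white, move to (6,7). |black|=8
Step 10: on WHITE (6,7): turn R to S, flip to black, move to (7,7). |black|=9
Step 11: on WHITE (7,7): turn R to W, flip to black, move to (7,6). |black|=10

Answer: 7 6 W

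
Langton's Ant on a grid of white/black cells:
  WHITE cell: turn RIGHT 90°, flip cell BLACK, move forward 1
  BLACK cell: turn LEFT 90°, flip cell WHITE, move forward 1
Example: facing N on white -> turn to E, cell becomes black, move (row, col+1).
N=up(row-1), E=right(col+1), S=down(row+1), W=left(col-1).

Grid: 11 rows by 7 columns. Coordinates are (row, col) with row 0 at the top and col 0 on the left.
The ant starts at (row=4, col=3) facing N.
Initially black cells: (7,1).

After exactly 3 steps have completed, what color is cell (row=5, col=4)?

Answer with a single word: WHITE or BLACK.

Answer: BLACK

Derivation:
Step 1: on WHITE (4,3): turn R to E, flip to black, move to (4,4). |black|=2
Step 2: on WHITE (4,4): turn R to S, flip to black, move to (5,4). |black|=3
Step 3: on WHITE (5,4): turn R to W, flip to black, move to (5,3). |black|=4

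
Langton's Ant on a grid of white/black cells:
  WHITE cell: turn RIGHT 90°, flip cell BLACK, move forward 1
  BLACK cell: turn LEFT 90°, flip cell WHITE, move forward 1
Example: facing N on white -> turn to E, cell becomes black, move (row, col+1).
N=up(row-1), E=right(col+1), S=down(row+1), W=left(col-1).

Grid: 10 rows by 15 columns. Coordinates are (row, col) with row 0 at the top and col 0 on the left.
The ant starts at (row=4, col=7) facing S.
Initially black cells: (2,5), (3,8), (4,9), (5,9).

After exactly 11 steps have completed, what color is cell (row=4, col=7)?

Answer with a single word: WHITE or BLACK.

Step 1: on WHITE (4,7): turn R to W, flip to black, move to (4,6). |black|=5
Step 2: on WHITE (4,6): turn R to N, flip to black, move to (3,6). |black|=6
Step 3: on WHITE (3,6): turn R to E, flip to black, move to (3,7). |black|=7
Step 4: on WHITE (3,7): turn R to S, flip to black, move to (4,7). |black|=8
Step 5: on BLACK (4,7): turn L to E, flip to white, move to (4,8). |black|=7
Step 6: on WHITE (4,8): turn R to S, flip to black, move to (5,8). |black|=8
Step 7: on WHITE (5,8): turn R to W, flip to black, move to (5,7). |black|=9
Step 8: on WHITE (5,7): turn R to N, flip to black, move to (4,7). |black|=10
Step 9: on WHITE (4,7): turn R to E, flip to black, move to (4,8). |black|=11
Step 10: on BLACK (4,8): turn L to N, flip to white, move to (3,8). |black|=10
Step 11: on BLACK (3,8): turn L to W, flip to white, move to (3,7). |black|=9

Answer: BLACK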